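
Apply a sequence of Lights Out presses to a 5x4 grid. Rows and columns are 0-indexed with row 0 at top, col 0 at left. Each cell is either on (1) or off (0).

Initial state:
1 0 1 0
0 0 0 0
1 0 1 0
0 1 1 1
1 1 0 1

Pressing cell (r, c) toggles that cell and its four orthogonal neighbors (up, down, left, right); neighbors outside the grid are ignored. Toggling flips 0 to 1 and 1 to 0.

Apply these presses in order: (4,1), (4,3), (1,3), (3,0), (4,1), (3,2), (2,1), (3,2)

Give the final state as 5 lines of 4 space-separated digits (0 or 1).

After press 1 at (4,1):
1 0 1 0
0 0 0 0
1 0 1 0
0 0 1 1
0 0 1 1

After press 2 at (4,3):
1 0 1 0
0 0 0 0
1 0 1 0
0 0 1 0
0 0 0 0

After press 3 at (1,3):
1 0 1 1
0 0 1 1
1 0 1 1
0 0 1 0
0 0 0 0

After press 4 at (3,0):
1 0 1 1
0 0 1 1
0 0 1 1
1 1 1 0
1 0 0 0

After press 5 at (4,1):
1 0 1 1
0 0 1 1
0 0 1 1
1 0 1 0
0 1 1 0

After press 6 at (3,2):
1 0 1 1
0 0 1 1
0 0 0 1
1 1 0 1
0 1 0 0

After press 7 at (2,1):
1 0 1 1
0 1 1 1
1 1 1 1
1 0 0 1
0 1 0 0

After press 8 at (3,2):
1 0 1 1
0 1 1 1
1 1 0 1
1 1 1 0
0 1 1 0

Answer: 1 0 1 1
0 1 1 1
1 1 0 1
1 1 1 0
0 1 1 0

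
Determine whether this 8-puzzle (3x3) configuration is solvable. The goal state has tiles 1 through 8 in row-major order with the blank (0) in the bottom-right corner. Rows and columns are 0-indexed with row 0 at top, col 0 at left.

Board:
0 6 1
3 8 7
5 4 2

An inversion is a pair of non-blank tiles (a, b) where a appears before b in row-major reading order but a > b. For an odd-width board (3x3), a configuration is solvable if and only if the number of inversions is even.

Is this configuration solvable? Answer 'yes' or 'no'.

Answer: yes

Derivation:
Inversions (pairs i<j in row-major order where tile[i] > tile[j] > 0): 16
16 is even, so the puzzle is solvable.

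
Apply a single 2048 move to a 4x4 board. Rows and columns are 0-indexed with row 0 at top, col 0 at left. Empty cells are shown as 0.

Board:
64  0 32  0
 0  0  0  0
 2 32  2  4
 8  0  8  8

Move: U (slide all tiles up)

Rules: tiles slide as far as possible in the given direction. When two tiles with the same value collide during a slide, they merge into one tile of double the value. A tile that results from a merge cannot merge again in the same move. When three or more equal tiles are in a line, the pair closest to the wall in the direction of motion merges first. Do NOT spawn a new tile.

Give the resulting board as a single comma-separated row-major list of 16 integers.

Answer: 64, 32, 32, 4, 2, 0, 2, 8, 8, 0, 8, 0, 0, 0, 0, 0

Derivation:
Slide up:
col 0: [64, 0, 2, 8] -> [64, 2, 8, 0]
col 1: [0, 0, 32, 0] -> [32, 0, 0, 0]
col 2: [32, 0, 2, 8] -> [32, 2, 8, 0]
col 3: [0, 0, 4, 8] -> [4, 8, 0, 0]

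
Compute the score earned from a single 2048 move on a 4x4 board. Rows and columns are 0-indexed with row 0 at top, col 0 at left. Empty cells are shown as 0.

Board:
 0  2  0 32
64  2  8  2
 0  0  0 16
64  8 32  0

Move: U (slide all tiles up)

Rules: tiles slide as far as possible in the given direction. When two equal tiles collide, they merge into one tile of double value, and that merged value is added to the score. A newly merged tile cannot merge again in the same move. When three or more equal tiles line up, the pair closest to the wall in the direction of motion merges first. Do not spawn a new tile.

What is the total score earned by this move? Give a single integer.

Slide up:
col 0: [0, 64, 0, 64] -> [128, 0, 0, 0]  score +128 (running 128)
col 1: [2, 2, 0, 8] -> [4, 8, 0, 0]  score +4 (running 132)
col 2: [0, 8, 0, 32] -> [8, 32, 0, 0]  score +0 (running 132)
col 3: [32, 2, 16, 0] -> [32, 2, 16, 0]  score +0 (running 132)
Board after move:
128   4   8  32
  0   8  32   2
  0   0   0  16
  0   0   0   0

Answer: 132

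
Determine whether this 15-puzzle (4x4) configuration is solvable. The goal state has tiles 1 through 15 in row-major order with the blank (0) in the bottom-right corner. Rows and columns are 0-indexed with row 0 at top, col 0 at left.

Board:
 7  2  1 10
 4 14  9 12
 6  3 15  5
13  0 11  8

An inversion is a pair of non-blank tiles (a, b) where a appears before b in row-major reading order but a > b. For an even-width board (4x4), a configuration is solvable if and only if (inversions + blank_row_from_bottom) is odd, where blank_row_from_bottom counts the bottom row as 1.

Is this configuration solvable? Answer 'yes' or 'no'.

Answer: yes

Derivation:
Inversions: 40
Blank is in row 3 (0-indexed from top), which is row 1 counting from the bottom (bottom = 1).
40 + 1 = 41, which is odd, so the puzzle is solvable.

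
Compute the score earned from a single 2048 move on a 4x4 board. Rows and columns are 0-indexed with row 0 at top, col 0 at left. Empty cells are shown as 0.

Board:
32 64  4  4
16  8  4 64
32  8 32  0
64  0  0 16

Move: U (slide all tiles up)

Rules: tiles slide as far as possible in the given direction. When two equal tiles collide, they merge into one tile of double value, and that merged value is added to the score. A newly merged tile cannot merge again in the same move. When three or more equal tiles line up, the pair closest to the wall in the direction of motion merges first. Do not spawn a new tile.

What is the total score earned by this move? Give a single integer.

Answer: 24

Derivation:
Slide up:
col 0: [32, 16, 32, 64] -> [32, 16, 32, 64]  score +0 (running 0)
col 1: [64, 8, 8, 0] -> [64, 16, 0, 0]  score +16 (running 16)
col 2: [4, 4, 32, 0] -> [8, 32, 0, 0]  score +8 (running 24)
col 3: [4, 64, 0, 16] -> [4, 64, 16, 0]  score +0 (running 24)
Board after move:
32 64  8  4
16 16 32 64
32  0  0 16
64  0  0  0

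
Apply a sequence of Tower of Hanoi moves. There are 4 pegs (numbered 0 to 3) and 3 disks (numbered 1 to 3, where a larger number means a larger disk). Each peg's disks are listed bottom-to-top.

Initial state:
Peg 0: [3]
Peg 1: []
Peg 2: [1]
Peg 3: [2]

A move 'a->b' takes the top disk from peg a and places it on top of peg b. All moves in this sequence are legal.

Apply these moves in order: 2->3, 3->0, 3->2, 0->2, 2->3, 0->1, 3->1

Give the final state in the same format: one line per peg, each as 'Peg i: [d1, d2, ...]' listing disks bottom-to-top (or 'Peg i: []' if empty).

After move 1 (2->3):
Peg 0: [3]
Peg 1: []
Peg 2: []
Peg 3: [2, 1]

After move 2 (3->0):
Peg 0: [3, 1]
Peg 1: []
Peg 2: []
Peg 3: [2]

After move 3 (3->2):
Peg 0: [3, 1]
Peg 1: []
Peg 2: [2]
Peg 3: []

After move 4 (0->2):
Peg 0: [3]
Peg 1: []
Peg 2: [2, 1]
Peg 3: []

After move 5 (2->3):
Peg 0: [3]
Peg 1: []
Peg 2: [2]
Peg 3: [1]

After move 6 (0->1):
Peg 0: []
Peg 1: [3]
Peg 2: [2]
Peg 3: [1]

After move 7 (3->1):
Peg 0: []
Peg 1: [3, 1]
Peg 2: [2]
Peg 3: []

Answer: Peg 0: []
Peg 1: [3, 1]
Peg 2: [2]
Peg 3: []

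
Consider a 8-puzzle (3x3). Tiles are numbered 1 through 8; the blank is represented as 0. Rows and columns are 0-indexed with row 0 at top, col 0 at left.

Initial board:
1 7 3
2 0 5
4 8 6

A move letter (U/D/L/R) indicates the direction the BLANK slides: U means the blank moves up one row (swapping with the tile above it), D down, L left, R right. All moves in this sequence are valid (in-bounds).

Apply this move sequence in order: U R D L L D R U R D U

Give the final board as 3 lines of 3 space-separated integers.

Answer: 1 3 5
4 7 0
8 2 6

Derivation:
After move 1 (U):
1 0 3
2 7 5
4 8 6

After move 2 (R):
1 3 0
2 7 5
4 8 6

After move 3 (D):
1 3 5
2 7 0
4 8 6

After move 4 (L):
1 3 5
2 0 7
4 8 6

After move 5 (L):
1 3 5
0 2 7
4 8 6

After move 6 (D):
1 3 5
4 2 7
0 8 6

After move 7 (R):
1 3 5
4 2 7
8 0 6

After move 8 (U):
1 3 5
4 0 7
8 2 6

After move 9 (R):
1 3 5
4 7 0
8 2 6

After move 10 (D):
1 3 5
4 7 6
8 2 0

After move 11 (U):
1 3 5
4 7 0
8 2 6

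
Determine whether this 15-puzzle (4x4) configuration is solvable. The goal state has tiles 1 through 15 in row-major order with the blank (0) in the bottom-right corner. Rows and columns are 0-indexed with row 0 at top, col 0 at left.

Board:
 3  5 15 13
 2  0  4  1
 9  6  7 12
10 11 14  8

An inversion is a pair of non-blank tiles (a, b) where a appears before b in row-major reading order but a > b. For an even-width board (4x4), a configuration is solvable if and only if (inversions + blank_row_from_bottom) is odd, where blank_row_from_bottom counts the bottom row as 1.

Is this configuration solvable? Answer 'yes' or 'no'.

Answer: yes

Derivation:
Inversions: 38
Blank is in row 1 (0-indexed from top), which is row 3 counting from the bottom (bottom = 1).
38 + 3 = 41, which is odd, so the puzzle is solvable.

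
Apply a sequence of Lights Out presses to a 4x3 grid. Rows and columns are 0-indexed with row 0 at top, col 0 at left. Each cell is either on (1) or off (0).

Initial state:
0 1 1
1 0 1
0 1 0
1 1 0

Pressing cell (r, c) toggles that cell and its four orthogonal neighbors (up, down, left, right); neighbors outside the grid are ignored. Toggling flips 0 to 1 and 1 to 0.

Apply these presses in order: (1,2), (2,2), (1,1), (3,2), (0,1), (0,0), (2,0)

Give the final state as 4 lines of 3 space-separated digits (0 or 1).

Answer: 0 0 1
0 1 0
1 0 1
0 0 0

Derivation:
After press 1 at (1,2):
0 1 0
1 1 0
0 1 1
1 1 0

After press 2 at (2,2):
0 1 0
1 1 1
0 0 0
1 1 1

After press 3 at (1,1):
0 0 0
0 0 0
0 1 0
1 1 1

After press 4 at (3,2):
0 0 0
0 0 0
0 1 1
1 0 0

After press 5 at (0,1):
1 1 1
0 1 0
0 1 1
1 0 0

After press 6 at (0,0):
0 0 1
1 1 0
0 1 1
1 0 0

After press 7 at (2,0):
0 0 1
0 1 0
1 0 1
0 0 0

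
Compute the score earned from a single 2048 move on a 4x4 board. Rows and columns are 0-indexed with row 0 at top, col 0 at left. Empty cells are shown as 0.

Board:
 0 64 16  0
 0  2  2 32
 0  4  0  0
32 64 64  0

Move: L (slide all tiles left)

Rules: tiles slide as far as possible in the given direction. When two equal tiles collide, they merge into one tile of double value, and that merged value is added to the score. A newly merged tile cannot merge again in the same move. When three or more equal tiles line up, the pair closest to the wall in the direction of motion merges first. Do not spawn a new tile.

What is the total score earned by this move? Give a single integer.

Answer: 132

Derivation:
Slide left:
row 0: [0, 64, 16, 0] -> [64, 16, 0, 0]  score +0 (running 0)
row 1: [0, 2, 2, 32] -> [4, 32, 0, 0]  score +4 (running 4)
row 2: [0, 4, 0, 0] -> [4, 0, 0, 0]  score +0 (running 4)
row 3: [32, 64, 64, 0] -> [32, 128, 0, 0]  score +128 (running 132)
Board after move:
 64  16   0   0
  4  32   0   0
  4   0   0   0
 32 128   0   0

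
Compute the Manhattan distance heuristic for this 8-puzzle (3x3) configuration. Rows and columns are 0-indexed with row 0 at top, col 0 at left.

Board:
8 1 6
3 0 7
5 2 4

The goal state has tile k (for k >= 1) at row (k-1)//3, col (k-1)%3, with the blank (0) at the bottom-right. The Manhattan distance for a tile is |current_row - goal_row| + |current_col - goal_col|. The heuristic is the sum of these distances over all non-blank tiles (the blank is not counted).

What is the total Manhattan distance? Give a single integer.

Tile 8: at (0,0), goal (2,1), distance |0-2|+|0-1| = 3
Tile 1: at (0,1), goal (0,0), distance |0-0|+|1-0| = 1
Tile 6: at (0,2), goal (1,2), distance |0-1|+|2-2| = 1
Tile 3: at (1,0), goal (0,2), distance |1-0|+|0-2| = 3
Tile 7: at (1,2), goal (2,0), distance |1-2|+|2-0| = 3
Tile 5: at (2,0), goal (1,1), distance |2-1|+|0-1| = 2
Tile 2: at (2,1), goal (0,1), distance |2-0|+|1-1| = 2
Tile 4: at (2,2), goal (1,0), distance |2-1|+|2-0| = 3
Sum: 3 + 1 + 1 + 3 + 3 + 2 + 2 + 3 = 18

Answer: 18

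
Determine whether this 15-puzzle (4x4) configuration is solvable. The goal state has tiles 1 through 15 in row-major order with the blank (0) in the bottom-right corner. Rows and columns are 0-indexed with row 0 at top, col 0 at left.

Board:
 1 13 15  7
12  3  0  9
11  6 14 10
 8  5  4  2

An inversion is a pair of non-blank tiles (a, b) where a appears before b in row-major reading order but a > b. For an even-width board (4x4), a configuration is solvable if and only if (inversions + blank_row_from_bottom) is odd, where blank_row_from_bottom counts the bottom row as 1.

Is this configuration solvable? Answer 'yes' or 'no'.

Answer: no

Derivation:
Inversions: 67
Blank is in row 1 (0-indexed from top), which is row 3 counting from the bottom (bottom = 1).
67 + 3 = 70, which is even, so the puzzle is not solvable.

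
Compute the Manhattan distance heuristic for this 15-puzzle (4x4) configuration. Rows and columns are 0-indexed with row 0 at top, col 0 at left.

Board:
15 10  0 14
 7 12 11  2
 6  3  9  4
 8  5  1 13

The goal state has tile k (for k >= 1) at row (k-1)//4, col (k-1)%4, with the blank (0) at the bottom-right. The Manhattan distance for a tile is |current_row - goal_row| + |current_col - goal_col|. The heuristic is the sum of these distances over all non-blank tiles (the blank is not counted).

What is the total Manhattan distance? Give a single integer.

Tile 15: (0,0)->(3,2) = 5
Tile 10: (0,1)->(2,1) = 2
Tile 14: (0,3)->(3,1) = 5
Tile 7: (1,0)->(1,2) = 2
Tile 12: (1,1)->(2,3) = 3
Tile 11: (1,2)->(2,2) = 1
Tile 2: (1,3)->(0,1) = 3
Tile 6: (2,0)->(1,1) = 2
Tile 3: (2,1)->(0,2) = 3
Tile 9: (2,2)->(2,0) = 2
Tile 4: (2,3)->(0,3) = 2
Tile 8: (3,0)->(1,3) = 5
Tile 5: (3,1)->(1,0) = 3
Tile 1: (3,2)->(0,0) = 5
Tile 13: (3,3)->(3,0) = 3
Sum: 5 + 2 + 5 + 2 + 3 + 1 + 3 + 2 + 3 + 2 + 2 + 5 + 3 + 5 + 3 = 46

Answer: 46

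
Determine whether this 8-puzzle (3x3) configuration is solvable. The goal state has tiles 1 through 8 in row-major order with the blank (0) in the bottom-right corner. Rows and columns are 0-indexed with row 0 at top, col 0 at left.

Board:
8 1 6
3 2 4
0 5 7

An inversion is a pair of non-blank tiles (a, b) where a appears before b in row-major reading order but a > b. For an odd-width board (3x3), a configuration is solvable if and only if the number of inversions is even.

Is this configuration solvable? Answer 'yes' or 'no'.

Answer: yes

Derivation:
Inversions (pairs i<j in row-major order where tile[i] > tile[j] > 0): 12
12 is even, so the puzzle is solvable.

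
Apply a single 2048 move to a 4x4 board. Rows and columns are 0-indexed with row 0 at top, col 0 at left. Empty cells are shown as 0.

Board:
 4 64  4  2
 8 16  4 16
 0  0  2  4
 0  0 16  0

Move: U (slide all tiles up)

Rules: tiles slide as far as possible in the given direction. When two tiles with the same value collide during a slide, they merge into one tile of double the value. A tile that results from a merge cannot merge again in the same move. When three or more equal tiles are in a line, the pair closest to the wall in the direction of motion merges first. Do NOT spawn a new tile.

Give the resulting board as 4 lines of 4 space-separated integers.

Answer:  4 64  8  2
 8 16  2 16
 0  0 16  4
 0  0  0  0

Derivation:
Slide up:
col 0: [4, 8, 0, 0] -> [4, 8, 0, 0]
col 1: [64, 16, 0, 0] -> [64, 16, 0, 0]
col 2: [4, 4, 2, 16] -> [8, 2, 16, 0]
col 3: [2, 16, 4, 0] -> [2, 16, 4, 0]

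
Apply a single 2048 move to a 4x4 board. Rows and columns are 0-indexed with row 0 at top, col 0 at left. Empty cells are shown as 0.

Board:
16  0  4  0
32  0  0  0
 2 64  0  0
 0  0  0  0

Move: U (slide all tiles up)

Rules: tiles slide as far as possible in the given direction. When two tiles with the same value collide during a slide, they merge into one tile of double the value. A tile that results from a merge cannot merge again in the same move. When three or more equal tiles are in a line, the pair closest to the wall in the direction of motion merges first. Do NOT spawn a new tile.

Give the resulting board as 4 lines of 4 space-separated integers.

Slide up:
col 0: [16, 32, 2, 0] -> [16, 32, 2, 0]
col 1: [0, 0, 64, 0] -> [64, 0, 0, 0]
col 2: [4, 0, 0, 0] -> [4, 0, 0, 0]
col 3: [0, 0, 0, 0] -> [0, 0, 0, 0]

Answer: 16 64  4  0
32  0  0  0
 2  0  0  0
 0  0  0  0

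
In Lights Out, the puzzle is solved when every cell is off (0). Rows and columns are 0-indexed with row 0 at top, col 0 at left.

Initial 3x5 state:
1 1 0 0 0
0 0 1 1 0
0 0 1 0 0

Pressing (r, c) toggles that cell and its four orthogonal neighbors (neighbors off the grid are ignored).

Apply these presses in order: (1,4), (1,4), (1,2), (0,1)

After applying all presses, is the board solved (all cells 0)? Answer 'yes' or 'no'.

Answer: yes

Derivation:
After press 1 at (1,4):
1 1 0 0 1
0 0 1 0 1
0 0 1 0 1

After press 2 at (1,4):
1 1 0 0 0
0 0 1 1 0
0 0 1 0 0

After press 3 at (1,2):
1 1 1 0 0
0 1 0 0 0
0 0 0 0 0

After press 4 at (0,1):
0 0 0 0 0
0 0 0 0 0
0 0 0 0 0

Lights still on: 0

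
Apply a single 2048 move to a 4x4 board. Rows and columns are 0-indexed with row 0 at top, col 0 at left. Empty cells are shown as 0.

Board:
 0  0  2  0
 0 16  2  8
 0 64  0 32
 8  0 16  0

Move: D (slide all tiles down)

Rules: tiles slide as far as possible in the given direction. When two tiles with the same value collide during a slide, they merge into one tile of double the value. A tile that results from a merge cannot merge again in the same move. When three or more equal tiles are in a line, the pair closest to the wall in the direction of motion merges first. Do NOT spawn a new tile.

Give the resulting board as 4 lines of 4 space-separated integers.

Slide down:
col 0: [0, 0, 0, 8] -> [0, 0, 0, 8]
col 1: [0, 16, 64, 0] -> [0, 0, 16, 64]
col 2: [2, 2, 0, 16] -> [0, 0, 4, 16]
col 3: [0, 8, 32, 0] -> [0, 0, 8, 32]

Answer:  0  0  0  0
 0  0  0  0
 0 16  4  8
 8 64 16 32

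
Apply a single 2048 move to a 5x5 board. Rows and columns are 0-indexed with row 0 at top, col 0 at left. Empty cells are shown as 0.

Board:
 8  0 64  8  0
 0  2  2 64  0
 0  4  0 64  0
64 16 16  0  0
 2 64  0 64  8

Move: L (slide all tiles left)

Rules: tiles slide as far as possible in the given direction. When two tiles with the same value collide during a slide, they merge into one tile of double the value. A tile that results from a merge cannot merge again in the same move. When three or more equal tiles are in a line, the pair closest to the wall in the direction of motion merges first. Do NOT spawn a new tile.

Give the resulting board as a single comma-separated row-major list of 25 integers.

Answer: 8, 64, 8, 0, 0, 4, 64, 0, 0, 0, 4, 64, 0, 0, 0, 64, 32, 0, 0, 0, 2, 128, 8, 0, 0

Derivation:
Slide left:
row 0: [8, 0, 64, 8, 0] -> [8, 64, 8, 0, 0]
row 1: [0, 2, 2, 64, 0] -> [4, 64, 0, 0, 0]
row 2: [0, 4, 0, 64, 0] -> [4, 64, 0, 0, 0]
row 3: [64, 16, 16, 0, 0] -> [64, 32, 0, 0, 0]
row 4: [2, 64, 0, 64, 8] -> [2, 128, 8, 0, 0]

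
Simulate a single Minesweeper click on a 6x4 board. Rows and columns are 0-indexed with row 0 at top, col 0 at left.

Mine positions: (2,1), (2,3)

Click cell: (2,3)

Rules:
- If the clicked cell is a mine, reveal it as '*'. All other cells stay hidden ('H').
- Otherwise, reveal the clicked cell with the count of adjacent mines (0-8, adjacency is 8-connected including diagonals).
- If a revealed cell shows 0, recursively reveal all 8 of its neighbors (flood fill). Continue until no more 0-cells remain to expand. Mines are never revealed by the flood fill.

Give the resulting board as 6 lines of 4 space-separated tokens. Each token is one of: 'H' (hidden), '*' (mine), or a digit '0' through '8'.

H H H H
H H H H
H H H *
H H H H
H H H H
H H H H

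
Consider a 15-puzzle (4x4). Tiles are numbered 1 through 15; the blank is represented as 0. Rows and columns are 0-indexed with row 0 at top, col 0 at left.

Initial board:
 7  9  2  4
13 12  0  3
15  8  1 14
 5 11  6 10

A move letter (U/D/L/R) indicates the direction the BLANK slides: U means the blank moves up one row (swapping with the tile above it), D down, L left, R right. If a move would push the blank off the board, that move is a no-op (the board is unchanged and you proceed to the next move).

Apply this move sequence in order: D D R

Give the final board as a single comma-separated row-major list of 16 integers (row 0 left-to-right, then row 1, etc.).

After move 1 (D):
 7  9  2  4
13 12  1  3
15  8  0 14
 5 11  6 10

After move 2 (D):
 7  9  2  4
13 12  1  3
15  8  6 14
 5 11  0 10

After move 3 (R):
 7  9  2  4
13 12  1  3
15  8  6 14
 5 11 10  0

Answer: 7, 9, 2, 4, 13, 12, 1, 3, 15, 8, 6, 14, 5, 11, 10, 0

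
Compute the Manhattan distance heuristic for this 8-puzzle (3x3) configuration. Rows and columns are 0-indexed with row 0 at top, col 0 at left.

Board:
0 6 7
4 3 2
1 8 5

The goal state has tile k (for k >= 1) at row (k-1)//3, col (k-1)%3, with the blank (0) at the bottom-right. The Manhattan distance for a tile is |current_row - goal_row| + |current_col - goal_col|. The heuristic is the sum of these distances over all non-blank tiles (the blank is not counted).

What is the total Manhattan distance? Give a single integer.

Tile 6: (0,1)->(1,2) = 2
Tile 7: (0,2)->(2,0) = 4
Tile 4: (1,0)->(1,0) = 0
Tile 3: (1,1)->(0,2) = 2
Tile 2: (1,2)->(0,1) = 2
Tile 1: (2,0)->(0,0) = 2
Tile 8: (2,1)->(2,1) = 0
Tile 5: (2,2)->(1,1) = 2
Sum: 2 + 4 + 0 + 2 + 2 + 2 + 0 + 2 = 14

Answer: 14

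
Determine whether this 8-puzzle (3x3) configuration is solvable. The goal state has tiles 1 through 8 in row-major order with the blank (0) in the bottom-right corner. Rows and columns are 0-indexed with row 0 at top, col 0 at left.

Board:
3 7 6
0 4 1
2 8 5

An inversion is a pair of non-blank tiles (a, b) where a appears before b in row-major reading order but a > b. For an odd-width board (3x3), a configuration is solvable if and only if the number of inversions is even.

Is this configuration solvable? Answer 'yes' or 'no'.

Inversions (pairs i<j in row-major order where tile[i] > tile[j] > 0): 14
14 is even, so the puzzle is solvable.

Answer: yes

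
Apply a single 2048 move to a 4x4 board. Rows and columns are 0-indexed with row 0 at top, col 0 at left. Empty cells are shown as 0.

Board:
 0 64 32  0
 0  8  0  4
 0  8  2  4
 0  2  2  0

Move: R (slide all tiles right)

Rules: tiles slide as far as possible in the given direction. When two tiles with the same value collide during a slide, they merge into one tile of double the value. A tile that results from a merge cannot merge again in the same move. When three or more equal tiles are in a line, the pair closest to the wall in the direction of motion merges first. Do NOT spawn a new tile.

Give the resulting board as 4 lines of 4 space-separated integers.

Slide right:
row 0: [0, 64, 32, 0] -> [0, 0, 64, 32]
row 1: [0, 8, 0, 4] -> [0, 0, 8, 4]
row 2: [0, 8, 2, 4] -> [0, 8, 2, 4]
row 3: [0, 2, 2, 0] -> [0, 0, 0, 4]

Answer:  0  0 64 32
 0  0  8  4
 0  8  2  4
 0  0  0  4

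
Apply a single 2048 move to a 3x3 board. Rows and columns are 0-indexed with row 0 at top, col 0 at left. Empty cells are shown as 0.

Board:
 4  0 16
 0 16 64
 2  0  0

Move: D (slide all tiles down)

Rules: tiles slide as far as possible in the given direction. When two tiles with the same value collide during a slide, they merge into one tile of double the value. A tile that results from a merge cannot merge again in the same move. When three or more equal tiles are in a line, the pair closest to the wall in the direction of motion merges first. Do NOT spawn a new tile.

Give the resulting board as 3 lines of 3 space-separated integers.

Slide down:
col 0: [4, 0, 2] -> [0, 4, 2]
col 1: [0, 16, 0] -> [0, 0, 16]
col 2: [16, 64, 0] -> [0, 16, 64]

Answer:  0  0  0
 4  0 16
 2 16 64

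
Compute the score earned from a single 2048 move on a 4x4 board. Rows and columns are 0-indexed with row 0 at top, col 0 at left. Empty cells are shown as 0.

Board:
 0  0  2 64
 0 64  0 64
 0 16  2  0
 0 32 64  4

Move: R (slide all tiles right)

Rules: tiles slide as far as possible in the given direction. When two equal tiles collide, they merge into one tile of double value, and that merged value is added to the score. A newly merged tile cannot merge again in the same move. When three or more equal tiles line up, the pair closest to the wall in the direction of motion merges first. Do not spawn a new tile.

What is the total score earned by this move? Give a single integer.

Answer: 128

Derivation:
Slide right:
row 0: [0, 0, 2, 64] -> [0, 0, 2, 64]  score +0 (running 0)
row 1: [0, 64, 0, 64] -> [0, 0, 0, 128]  score +128 (running 128)
row 2: [0, 16, 2, 0] -> [0, 0, 16, 2]  score +0 (running 128)
row 3: [0, 32, 64, 4] -> [0, 32, 64, 4]  score +0 (running 128)
Board after move:
  0   0   2  64
  0   0   0 128
  0   0  16   2
  0  32  64   4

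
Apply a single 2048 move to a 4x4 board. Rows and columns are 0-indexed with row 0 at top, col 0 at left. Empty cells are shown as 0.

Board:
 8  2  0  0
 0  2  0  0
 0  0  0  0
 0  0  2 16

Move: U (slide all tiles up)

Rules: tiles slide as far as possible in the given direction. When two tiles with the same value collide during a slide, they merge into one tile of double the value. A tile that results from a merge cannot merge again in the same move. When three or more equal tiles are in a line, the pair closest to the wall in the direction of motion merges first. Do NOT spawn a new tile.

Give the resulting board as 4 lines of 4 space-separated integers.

Answer:  8  4  2 16
 0  0  0  0
 0  0  0  0
 0  0  0  0

Derivation:
Slide up:
col 0: [8, 0, 0, 0] -> [8, 0, 0, 0]
col 1: [2, 2, 0, 0] -> [4, 0, 0, 0]
col 2: [0, 0, 0, 2] -> [2, 0, 0, 0]
col 3: [0, 0, 0, 16] -> [16, 0, 0, 0]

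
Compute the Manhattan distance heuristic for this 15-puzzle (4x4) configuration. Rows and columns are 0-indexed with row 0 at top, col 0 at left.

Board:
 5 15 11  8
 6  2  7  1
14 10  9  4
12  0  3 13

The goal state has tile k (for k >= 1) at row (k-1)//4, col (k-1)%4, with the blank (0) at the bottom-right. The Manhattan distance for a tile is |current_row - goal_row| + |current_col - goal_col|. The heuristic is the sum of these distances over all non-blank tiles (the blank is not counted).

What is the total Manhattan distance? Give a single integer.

Tile 5: (0,0)->(1,0) = 1
Tile 15: (0,1)->(3,2) = 4
Tile 11: (0,2)->(2,2) = 2
Tile 8: (0,3)->(1,3) = 1
Tile 6: (1,0)->(1,1) = 1
Tile 2: (1,1)->(0,1) = 1
Tile 7: (1,2)->(1,2) = 0
Tile 1: (1,3)->(0,0) = 4
Tile 14: (2,0)->(3,1) = 2
Tile 10: (2,1)->(2,1) = 0
Tile 9: (2,2)->(2,0) = 2
Tile 4: (2,3)->(0,3) = 2
Tile 12: (3,0)->(2,3) = 4
Tile 3: (3,2)->(0,2) = 3
Tile 13: (3,3)->(3,0) = 3
Sum: 1 + 4 + 2 + 1 + 1 + 1 + 0 + 4 + 2 + 0 + 2 + 2 + 4 + 3 + 3 = 30

Answer: 30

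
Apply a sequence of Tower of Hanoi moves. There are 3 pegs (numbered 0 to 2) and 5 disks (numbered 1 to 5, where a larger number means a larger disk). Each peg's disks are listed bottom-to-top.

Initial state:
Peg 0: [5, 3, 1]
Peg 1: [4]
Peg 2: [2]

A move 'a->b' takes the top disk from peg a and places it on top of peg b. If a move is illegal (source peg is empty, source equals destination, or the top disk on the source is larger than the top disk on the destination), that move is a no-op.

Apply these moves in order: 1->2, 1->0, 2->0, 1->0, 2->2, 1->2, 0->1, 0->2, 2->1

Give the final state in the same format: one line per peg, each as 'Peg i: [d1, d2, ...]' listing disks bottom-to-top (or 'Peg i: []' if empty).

Answer: Peg 0: [5, 3]
Peg 1: [4, 1]
Peg 2: [2]

Derivation:
After move 1 (1->2):
Peg 0: [5, 3, 1]
Peg 1: [4]
Peg 2: [2]

After move 2 (1->0):
Peg 0: [5, 3, 1]
Peg 1: [4]
Peg 2: [2]

After move 3 (2->0):
Peg 0: [5, 3, 1]
Peg 1: [4]
Peg 2: [2]

After move 4 (1->0):
Peg 0: [5, 3, 1]
Peg 1: [4]
Peg 2: [2]

After move 5 (2->2):
Peg 0: [5, 3, 1]
Peg 1: [4]
Peg 2: [2]

After move 6 (1->2):
Peg 0: [5, 3, 1]
Peg 1: [4]
Peg 2: [2]

After move 7 (0->1):
Peg 0: [5, 3]
Peg 1: [4, 1]
Peg 2: [2]

After move 8 (0->2):
Peg 0: [5, 3]
Peg 1: [4, 1]
Peg 2: [2]

After move 9 (2->1):
Peg 0: [5, 3]
Peg 1: [4, 1]
Peg 2: [2]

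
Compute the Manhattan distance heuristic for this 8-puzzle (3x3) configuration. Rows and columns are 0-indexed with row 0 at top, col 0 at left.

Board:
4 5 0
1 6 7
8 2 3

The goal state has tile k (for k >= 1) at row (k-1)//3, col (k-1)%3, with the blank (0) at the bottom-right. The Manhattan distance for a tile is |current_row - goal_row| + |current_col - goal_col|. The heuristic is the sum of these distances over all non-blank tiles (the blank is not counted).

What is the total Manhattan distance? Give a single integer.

Answer: 12

Derivation:
Tile 4: at (0,0), goal (1,0), distance |0-1|+|0-0| = 1
Tile 5: at (0,1), goal (1,1), distance |0-1|+|1-1| = 1
Tile 1: at (1,0), goal (0,0), distance |1-0|+|0-0| = 1
Tile 6: at (1,1), goal (1,2), distance |1-1|+|1-2| = 1
Tile 7: at (1,2), goal (2,0), distance |1-2|+|2-0| = 3
Tile 8: at (2,0), goal (2,1), distance |2-2|+|0-1| = 1
Tile 2: at (2,1), goal (0,1), distance |2-0|+|1-1| = 2
Tile 3: at (2,2), goal (0,2), distance |2-0|+|2-2| = 2
Sum: 1 + 1 + 1 + 1 + 3 + 1 + 2 + 2 = 12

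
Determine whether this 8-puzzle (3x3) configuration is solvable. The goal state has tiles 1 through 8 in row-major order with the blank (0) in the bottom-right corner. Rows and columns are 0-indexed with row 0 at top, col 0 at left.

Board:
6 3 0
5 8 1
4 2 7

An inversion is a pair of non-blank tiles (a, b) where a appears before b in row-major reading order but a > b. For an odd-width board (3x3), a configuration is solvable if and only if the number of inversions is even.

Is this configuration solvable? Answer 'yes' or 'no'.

Answer: no

Derivation:
Inversions (pairs i<j in row-major order where tile[i] > tile[j] > 0): 15
15 is odd, so the puzzle is not solvable.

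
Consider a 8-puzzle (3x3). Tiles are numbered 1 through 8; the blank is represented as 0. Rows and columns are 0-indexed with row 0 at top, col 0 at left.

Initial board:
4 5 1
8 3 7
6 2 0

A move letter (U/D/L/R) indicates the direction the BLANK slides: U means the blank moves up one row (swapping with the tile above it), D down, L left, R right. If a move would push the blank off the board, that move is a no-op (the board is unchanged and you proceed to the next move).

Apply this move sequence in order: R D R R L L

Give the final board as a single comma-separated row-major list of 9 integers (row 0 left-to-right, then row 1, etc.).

Answer: 4, 5, 1, 8, 3, 7, 0, 6, 2

Derivation:
After move 1 (R):
4 5 1
8 3 7
6 2 0

After move 2 (D):
4 5 1
8 3 7
6 2 0

After move 3 (R):
4 5 1
8 3 7
6 2 0

After move 4 (R):
4 5 1
8 3 7
6 2 0

After move 5 (L):
4 5 1
8 3 7
6 0 2

After move 6 (L):
4 5 1
8 3 7
0 6 2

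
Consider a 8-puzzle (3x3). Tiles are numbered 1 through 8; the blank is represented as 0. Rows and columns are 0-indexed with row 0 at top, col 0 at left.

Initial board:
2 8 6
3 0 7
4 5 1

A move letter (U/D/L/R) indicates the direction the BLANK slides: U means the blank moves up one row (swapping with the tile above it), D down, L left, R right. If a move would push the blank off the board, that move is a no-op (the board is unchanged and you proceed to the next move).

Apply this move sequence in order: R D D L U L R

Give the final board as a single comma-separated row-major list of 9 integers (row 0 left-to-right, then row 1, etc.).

Answer: 2, 8, 6, 3, 0, 1, 4, 7, 5

Derivation:
After move 1 (R):
2 8 6
3 7 0
4 5 1

After move 2 (D):
2 8 6
3 7 1
4 5 0

After move 3 (D):
2 8 6
3 7 1
4 5 0

After move 4 (L):
2 8 6
3 7 1
4 0 5

After move 5 (U):
2 8 6
3 0 1
4 7 5

After move 6 (L):
2 8 6
0 3 1
4 7 5

After move 7 (R):
2 8 6
3 0 1
4 7 5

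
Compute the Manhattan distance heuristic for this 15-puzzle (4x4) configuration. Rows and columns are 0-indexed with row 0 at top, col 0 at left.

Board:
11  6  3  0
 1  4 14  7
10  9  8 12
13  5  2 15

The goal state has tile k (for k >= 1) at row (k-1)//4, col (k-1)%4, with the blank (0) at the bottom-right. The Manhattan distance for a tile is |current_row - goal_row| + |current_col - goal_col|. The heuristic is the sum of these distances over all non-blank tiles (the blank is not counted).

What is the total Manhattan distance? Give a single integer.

Tile 11: at (0,0), goal (2,2), distance |0-2|+|0-2| = 4
Tile 6: at (0,1), goal (1,1), distance |0-1|+|1-1| = 1
Tile 3: at (0,2), goal (0,2), distance |0-0|+|2-2| = 0
Tile 1: at (1,0), goal (0,0), distance |1-0|+|0-0| = 1
Tile 4: at (1,1), goal (0,3), distance |1-0|+|1-3| = 3
Tile 14: at (1,2), goal (3,1), distance |1-3|+|2-1| = 3
Tile 7: at (1,3), goal (1,2), distance |1-1|+|3-2| = 1
Tile 10: at (2,0), goal (2,1), distance |2-2|+|0-1| = 1
Tile 9: at (2,1), goal (2,0), distance |2-2|+|1-0| = 1
Tile 8: at (2,2), goal (1,3), distance |2-1|+|2-3| = 2
Tile 12: at (2,3), goal (2,3), distance |2-2|+|3-3| = 0
Tile 13: at (3,0), goal (3,0), distance |3-3|+|0-0| = 0
Tile 5: at (3,1), goal (1,0), distance |3-1|+|1-0| = 3
Tile 2: at (3,2), goal (0,1), distance |3-0|+|2-1| = 4
Tile 15: at (3,3), goal (3,2), distance |3-3|+|3-2| = 1
Sum: 4 + 1 + 0 + 1 + 3 + 3 + 1 + 1 + 1 + 2 + 0 + 0 + 3 + 4 + 1 = 25

Answer: 25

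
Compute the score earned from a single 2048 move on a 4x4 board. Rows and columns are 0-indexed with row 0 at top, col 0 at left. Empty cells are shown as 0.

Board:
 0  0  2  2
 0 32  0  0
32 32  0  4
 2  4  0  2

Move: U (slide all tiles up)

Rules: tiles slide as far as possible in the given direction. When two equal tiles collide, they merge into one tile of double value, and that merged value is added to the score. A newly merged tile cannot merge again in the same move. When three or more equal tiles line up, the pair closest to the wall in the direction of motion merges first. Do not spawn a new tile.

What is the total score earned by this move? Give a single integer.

Slide up:
col 0: [0, 0, 32, 2] -> [32, 2, 0, 0]  score +0 (running 0)
col 1: [0, 32, 32, 4] -> [64, 4, 0, 0]  score +64 (running 64)
col 2: [2, 0, 0, 0] -> [2, 0, 0, 0]  score +0 (running 64)
col 3: [2, 0, 4, 2] -> [2, 4, 2, 0]  score +0 (running 64)
Board after move:
32 64  2  2
 2  4  0  4
 0  0  0  2
 0  0  0  0

Answer: 64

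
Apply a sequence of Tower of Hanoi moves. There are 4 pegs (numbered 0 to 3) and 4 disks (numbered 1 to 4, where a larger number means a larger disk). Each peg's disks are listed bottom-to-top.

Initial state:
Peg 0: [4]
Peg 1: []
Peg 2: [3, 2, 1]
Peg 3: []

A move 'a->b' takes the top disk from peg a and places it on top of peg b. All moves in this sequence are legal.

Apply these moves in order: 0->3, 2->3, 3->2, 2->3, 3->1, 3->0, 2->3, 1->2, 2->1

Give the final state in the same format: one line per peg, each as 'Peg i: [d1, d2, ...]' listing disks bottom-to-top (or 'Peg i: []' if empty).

After move 1 (0->3):
Peg 0: []
Peg 1: []
Peg 2: [3, 2, 1]
Peg 3: [4]

After move 2 (2->3):
Peg 0: []
Peg 1: []
Peg 2: [3, 2]
Peg 3: [4, 1]

After move 3 (3->2):
Peg 0: []
Peg 1: []
Peg 2: [3, 2, 1]
Peg 3: [4]

After move 4 (2->3):
Peg 0: []
Peg 1: []
Peg 2: [3, 2]
Peg 3: [4, 1]

After move 5 (3->1):
Peg 0: []
Peg 1: [1]
Peg 2: [3, 2]
Peg 3: [4]

After move 6 (3->0):
Peg 0: [4]
Peg 1: [1]
Peg 2: [3, 2]
Peg 3: []

After move 7 (2->3):
Peg 0: [4]
Peg 1: [1]
Peg 2: [3]
Peg 3: [2]

After move 8 (1->2):
Peg 0: [4]
Peg 1: []
Peg 2: [3, 1]
Peg 3: [2]

After move 9 (2->1):
Peg 0: [4]
Peg 1: [1]
Peg 2: [3]
Peg 3: [2]

Answer: Peg 0: [4]
Peg 1: [1]
Peg 2: [3]
Peg 3: [2]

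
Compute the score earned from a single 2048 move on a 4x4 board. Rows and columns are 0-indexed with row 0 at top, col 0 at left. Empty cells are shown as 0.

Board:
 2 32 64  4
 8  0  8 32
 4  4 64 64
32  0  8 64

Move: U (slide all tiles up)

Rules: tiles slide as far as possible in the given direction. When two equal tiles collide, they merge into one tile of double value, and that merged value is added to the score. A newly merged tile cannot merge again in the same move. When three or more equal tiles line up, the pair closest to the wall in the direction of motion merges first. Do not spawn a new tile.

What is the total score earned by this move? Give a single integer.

Answer: 128

Derivation:
Slide up:
col 0: [2, 8, 4, 32] -> [2, 8, 4, 32]  score +0 (running 0)
col 1: [32, 0, 4, 0] -> [32, 4, 0, 0]  score +0 (running 0)
col 2: [64, 8, 64, 8] -> [64, 8, 64, 8]  score +0 (running 0)
col 3: [4, 32, 64, 64] -> [4, 32, 128, 0]  score +128 (running 128)
Board after move:
  2  32  64   4
  8   4   8  32
  4   0  64 128
 32   0   8   0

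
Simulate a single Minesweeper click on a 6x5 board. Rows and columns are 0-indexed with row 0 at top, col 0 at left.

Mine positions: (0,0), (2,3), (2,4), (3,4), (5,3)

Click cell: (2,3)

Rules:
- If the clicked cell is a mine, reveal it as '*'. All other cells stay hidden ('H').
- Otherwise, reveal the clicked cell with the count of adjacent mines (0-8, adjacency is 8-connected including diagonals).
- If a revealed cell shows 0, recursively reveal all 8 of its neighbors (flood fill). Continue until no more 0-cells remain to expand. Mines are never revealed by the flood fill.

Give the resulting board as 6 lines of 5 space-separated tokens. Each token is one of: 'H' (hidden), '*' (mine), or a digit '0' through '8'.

H H H H H
H H H H H
H H H * H
H H H H H
H H H H H
H H H H H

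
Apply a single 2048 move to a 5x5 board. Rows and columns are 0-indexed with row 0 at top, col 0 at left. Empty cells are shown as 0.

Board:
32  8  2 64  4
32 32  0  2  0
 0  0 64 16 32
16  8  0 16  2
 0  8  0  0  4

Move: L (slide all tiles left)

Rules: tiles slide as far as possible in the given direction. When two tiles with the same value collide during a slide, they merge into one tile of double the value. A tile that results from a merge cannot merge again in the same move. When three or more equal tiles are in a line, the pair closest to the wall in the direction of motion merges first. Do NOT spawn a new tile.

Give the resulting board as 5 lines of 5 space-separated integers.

Answer: 32  8  2 64  4
64  2  0  0  0
64 16 32  0  0
16  8 16  2  0
 8  4  0  0  0

Derivation:
Slide left:
row 0: [32, 8, 2, 64, 4] -> [32, 8, 2, 64, 4]
row 1: [32, 32, 0, 2, 0] -> [64, 2, 0, 0, 0]
row 2: [0, 0, 64, 16, 32] -> [64, 16, 32, 0, 0]
row 3: [16, 8, 0, 16, 2] -> [16, 8, 16, 2, 0]
row 4: [0, 8, 0, 0, 4] -> [8, 4, 0, 0, 0]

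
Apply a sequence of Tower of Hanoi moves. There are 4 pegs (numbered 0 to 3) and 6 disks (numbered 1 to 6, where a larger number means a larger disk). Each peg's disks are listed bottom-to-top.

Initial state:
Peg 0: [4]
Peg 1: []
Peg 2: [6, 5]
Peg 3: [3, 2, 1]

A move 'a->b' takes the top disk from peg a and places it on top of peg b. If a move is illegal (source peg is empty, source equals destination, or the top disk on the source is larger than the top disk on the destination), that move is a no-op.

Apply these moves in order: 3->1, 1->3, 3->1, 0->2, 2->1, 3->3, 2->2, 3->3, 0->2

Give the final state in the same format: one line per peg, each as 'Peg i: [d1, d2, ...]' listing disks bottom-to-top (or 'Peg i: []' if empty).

Answer: Peg 0: []
Peg 1: [1]
Peg 2: [6, 5, 4]
Peg 3: [3, 2]

Derivation:
After move 1 (3->1):
Peg 0: [4]
Peg 1: [1]
Peg 2: [6, 5]
Peg 3: [3, 2]

After move 2 (1->3):
Peg 0: [4]
Peg 1: []
Peg 2: [6, 5]
Peg 3: [3, 2, 1]

After move 3 (3->1):
Peg 0: [4]
Peg 1: [1]
Peg 2: [6, 5]
Peg 3: [3, 2]

After move 4 (0->2):
Peg 0: []
Peg 1: [1]
Peg 2: [6, 5, 4]
Peg 3: [3, 2]

After move 5 (2->1):
Peg 0: []
Peg 1: [1]
Peg 2: [6, 5, 4]
Peg 3: [3, 2]

After move 6 (3->3):
Peg 0: []
Peg 1: [1]
Peg 2: [6, 5, 4]
Peg 3: [3, 2]

After move 7 (2->2):
Peg 0: []
Peg 1: [1]
Peg 2: [6, 5, 4]
Peg 3: [3, 2]

After move 8 (3->3):
Peg 0: []
Peg 1: [1]
Peg 2: [6, 5, 4]
Peg 3: [3, 2]

After move 9 (0->2):
Peg 0: []
Peg 1: [1]
Peg 2: [6, 5, 4]
Peg 3: [3, 2]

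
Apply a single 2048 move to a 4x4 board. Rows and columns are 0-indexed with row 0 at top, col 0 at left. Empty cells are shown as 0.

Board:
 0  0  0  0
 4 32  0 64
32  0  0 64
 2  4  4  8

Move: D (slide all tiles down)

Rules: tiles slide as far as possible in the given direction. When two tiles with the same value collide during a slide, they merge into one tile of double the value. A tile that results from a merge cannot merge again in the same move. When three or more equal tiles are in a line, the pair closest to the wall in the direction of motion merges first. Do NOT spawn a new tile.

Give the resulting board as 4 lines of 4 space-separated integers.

Answer:   0   0   0   0
  4   0   0   0
 32  32   0 128
  2   4   4   8

Derivation:
Slide down:
col 0: [0, 4, 32, 2] -> [0, 4, 32, 2]
col 1: [0, 32, 0, 4] -> [0, 0, 32, 4]
col 2: [0, 0, 0, 4] -> [0, 0, 0, 4]
col 3: [0, 64, 64, 8] -> [0, 0, 128, 8]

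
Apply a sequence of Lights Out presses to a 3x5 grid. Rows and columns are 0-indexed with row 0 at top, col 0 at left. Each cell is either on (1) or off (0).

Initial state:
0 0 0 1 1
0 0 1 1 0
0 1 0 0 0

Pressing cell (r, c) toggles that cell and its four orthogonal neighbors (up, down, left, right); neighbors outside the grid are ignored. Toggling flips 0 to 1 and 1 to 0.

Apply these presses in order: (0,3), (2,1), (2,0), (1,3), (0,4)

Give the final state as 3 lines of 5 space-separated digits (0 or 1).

After press 1 at (0,3):
0 0 1 0 0
0 0 1 0 0
0 1 0 0 0

After press 2 at (2,1):
0 0 1 0 0
0 1 1 0 0
1 0 1 0 0

After press 3 at (2,0):
0 0 1 0 0
1 1 1 0 0
0 1 1 0 0

After press 4 at (1,3):
0 0 1 1 0
1 1 0 1 1
0 1 1 1 0

After press 5 at (0,4):
0 0 1 0 1
1 1 0 1 0
0 1 1 1 0

Answer: 0 0 1 0 1
1 1 0 1 0
0 1 1 1 0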